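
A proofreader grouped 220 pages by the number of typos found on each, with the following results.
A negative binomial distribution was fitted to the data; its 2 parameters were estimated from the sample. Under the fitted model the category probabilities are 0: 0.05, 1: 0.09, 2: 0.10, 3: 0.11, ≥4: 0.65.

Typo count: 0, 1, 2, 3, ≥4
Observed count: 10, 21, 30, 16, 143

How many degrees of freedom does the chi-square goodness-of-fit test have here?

2

There are k = 5 categories and 2 parameters estimated from the data, so df = 5 − 1 − 2 = 2.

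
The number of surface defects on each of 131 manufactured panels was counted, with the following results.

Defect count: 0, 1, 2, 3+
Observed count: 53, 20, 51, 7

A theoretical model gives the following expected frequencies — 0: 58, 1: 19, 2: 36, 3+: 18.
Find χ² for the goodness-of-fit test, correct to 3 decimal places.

13.456

χ² = (53−58)²/58 + (20−19)²/19 + (51−36)²/36 + (7−18)²/18
   = 0.4310 + 0.0526 + 6.2500 + 6.7222
Sum = 13.456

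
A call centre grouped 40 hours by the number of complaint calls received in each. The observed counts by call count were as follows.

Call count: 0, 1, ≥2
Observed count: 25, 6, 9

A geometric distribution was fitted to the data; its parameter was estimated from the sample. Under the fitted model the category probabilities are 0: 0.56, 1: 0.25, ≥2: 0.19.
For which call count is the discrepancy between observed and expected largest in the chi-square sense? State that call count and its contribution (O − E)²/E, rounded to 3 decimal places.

1, 1.600

Expected counts E_i = n·p_i: 40×0.56 = 22.4, 40×0.25 = 10, 40×0.19 = 7.6.
0: (25 − 22.4)²/22.4 = 6.76/22.4 = 0.3018
1: (6 − 10)²/10 = 16/10 = 1.6000
≥2: (9 − 7.6)²/7.6 = 1.96/7.6 = 0.2579
The largest term is for 1: 1.600.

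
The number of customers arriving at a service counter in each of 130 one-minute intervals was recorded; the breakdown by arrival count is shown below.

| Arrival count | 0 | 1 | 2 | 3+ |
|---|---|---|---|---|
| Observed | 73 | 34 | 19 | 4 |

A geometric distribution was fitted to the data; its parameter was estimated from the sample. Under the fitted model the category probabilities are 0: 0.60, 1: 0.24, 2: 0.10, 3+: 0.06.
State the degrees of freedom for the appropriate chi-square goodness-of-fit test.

There are k = 4 categories and 1 parameter estimated from the data, so df = 4 − 1 − 1 = 2.

2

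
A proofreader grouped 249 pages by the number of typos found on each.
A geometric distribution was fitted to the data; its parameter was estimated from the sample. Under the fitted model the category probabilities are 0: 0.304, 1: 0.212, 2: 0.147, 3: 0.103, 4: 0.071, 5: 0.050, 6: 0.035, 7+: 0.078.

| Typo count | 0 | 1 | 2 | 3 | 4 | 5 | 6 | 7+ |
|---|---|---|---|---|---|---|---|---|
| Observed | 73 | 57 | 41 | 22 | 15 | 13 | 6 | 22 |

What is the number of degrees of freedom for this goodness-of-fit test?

There are k = 8 categories and 1 parameter estimated from the data, so df = 8 − 1 − 1 = 6.

6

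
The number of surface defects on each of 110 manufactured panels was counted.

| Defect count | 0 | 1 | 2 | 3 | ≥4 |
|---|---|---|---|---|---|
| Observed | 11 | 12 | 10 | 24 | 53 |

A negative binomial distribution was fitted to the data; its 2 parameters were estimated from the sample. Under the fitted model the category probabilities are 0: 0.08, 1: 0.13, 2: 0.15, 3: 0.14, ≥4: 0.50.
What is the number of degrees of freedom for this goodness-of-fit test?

There are k = 5 categories and 2 parameters estimated from the data, so df = 5 − 1 − 2 = 2.

2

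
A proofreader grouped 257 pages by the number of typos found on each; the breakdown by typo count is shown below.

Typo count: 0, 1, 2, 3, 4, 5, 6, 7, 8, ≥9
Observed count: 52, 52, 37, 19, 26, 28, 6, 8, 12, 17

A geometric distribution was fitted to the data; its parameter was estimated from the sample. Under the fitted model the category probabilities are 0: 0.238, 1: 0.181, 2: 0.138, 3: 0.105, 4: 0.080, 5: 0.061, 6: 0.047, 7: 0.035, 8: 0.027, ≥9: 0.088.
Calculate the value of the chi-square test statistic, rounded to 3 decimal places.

23.830

Expected counts E_i = n·p_i: 257×0.238 = 61.166, 257×0.181 = 46.517, 257×0.138 = 35.466, 257×0.105 = 26.985, 257×0.080 = 20.56, 257×0.061 = 15.677, 257×0.047 = 12.079, 257×0.035 = 8.995, 257×0.027 = 6.939, 257×0.088 = 22.616.
0: (52 − 61.166)²/61.166 = 84.015556/61.166 = 1.3736
1: (52 − 46.517)²/46.517 = 30.063289/46.517 = 0.6463
2: (37 − 35.466)²/35.466 = 2.353156/35.466 = 0.0663
3: (19 − 26.985)²/26.985 = 63.760225/26.985 = 2.3628
4: (26 − 20.56)²/20.56 = 29.5936/20.56 = 1.4394
5: (28 − 15.677)²/15.677 = 151.856329/15.677 = 9.6866
6: (6 − 12.079)²/12.079 = 36.954241/12.079 = 3.0594
7: (8 − 8.995)²/8.995 = 0.990025/8.995 = 0.1101
8: (12 − 6.939)²/6.939 = 25.613721/6.939 = 3.6913
≥9: (17 − 22.616)²/22.616 = 31.539456/22.616 = 1.3946
Sum = 23.830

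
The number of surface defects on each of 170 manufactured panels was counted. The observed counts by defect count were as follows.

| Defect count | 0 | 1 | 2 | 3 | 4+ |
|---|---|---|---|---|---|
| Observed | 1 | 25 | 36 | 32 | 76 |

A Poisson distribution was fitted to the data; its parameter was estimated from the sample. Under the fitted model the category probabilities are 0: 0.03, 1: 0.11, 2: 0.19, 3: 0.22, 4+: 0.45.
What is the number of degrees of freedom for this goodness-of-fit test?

There are k = 5 categories and 1 parameter estimated from the data, so df = 5 − 1 − 1 = 3.

3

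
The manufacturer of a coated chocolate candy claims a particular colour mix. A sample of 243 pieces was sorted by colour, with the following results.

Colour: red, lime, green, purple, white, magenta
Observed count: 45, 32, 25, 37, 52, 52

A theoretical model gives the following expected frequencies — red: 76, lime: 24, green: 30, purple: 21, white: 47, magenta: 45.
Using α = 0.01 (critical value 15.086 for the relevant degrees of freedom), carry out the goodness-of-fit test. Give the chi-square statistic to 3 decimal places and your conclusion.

29.956; reject

χ² = (45−76)²/76 + (32−24)²/24 + (25−30)²/30 + (37−21)²/21 + (52−47)²/47 + (52−45)²/45
   = 12.6447 + 2.6667 + 0.8333 + 12.1905 + 0.5319 + 1.0889
Sum = 29.956
df = 5. Since 29.956 > 15.086, we reject H₀.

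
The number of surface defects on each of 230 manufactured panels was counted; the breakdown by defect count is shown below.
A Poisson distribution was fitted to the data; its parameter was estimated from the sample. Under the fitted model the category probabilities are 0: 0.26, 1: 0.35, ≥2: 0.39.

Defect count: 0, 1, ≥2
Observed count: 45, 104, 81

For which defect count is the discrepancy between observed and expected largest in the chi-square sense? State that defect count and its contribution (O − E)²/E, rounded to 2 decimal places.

Expected counts E_i = n·p_i: 230×0.26 = 59.8, 230×0.35 = 80.5, 230×0.39 = 89.7.
0: (45 − 59.8)²/59.8 = 219.04/59.8 = 3.663
1: (104 − 80.5)²/80.5 = 552.25/80.5 = 6.860
≥2: (81 − 89.7)²/89.7 = 75.69/89.7 = 0.844
The largest term is for 1: 6.86.

1, 6.86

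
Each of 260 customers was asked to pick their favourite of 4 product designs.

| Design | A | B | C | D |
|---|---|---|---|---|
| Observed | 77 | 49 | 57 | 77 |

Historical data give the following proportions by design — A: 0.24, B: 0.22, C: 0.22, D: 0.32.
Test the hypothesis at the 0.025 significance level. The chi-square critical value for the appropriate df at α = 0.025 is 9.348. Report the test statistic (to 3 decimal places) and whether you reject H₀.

5.054; do not reject

Expected counts E_i = n·p_i: 260×0.24 = 62.4, 260×0.22 = 57.2, 260×0.22 = 57.2, 260×0.32 = 83.2.
χ² = (77−62.4)²/62.4 + (49−57.2)²/57.2 + (57−57.2)²/57.2 + (77−83.2)²/83.2
   = 3.4160 + 1.1755 + 0.0007 + 0.4620
Sum = 5.054
df = 3. Since 5.054 < 9.348, we do not reject H₀.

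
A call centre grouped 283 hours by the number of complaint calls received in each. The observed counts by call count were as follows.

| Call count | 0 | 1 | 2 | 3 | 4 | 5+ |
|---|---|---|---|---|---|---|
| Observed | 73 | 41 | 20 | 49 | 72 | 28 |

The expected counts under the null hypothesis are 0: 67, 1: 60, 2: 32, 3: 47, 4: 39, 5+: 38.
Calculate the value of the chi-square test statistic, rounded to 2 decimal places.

0: (73 − 67)²/67 = 36/67 = 0.537
1: (41 − 60)²/60 = 361/60 = 6.017
2: (20 − 32)²/32 = 144/32 = 4.500
3: (49 − 47)²/47 = 4/47 = 0.085
4: (72 − 39)²/39 = 1089/39 = 27.923
5+: (28 − 38)²/38 = 100/38 = 2.632
Sum = 41.69

41.69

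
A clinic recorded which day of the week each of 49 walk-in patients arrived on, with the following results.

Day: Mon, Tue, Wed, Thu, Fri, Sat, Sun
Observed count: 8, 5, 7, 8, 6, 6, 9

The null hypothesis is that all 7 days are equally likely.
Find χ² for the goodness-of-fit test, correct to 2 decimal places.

Expected count for each of the 7 categories: 49/7 = 7.
χ² = (8−7)²/7 + (5−7)²/7 + (7−7)²/7 + (8−7)²/7 + (6−7)²/7 + (6−7)²/7 + (9−7)²/7
   = 0.143 + 0.571 + 0.000 + 0.143 + 0.143 + 0.143 + 0.571
Sum = 1.71

1.71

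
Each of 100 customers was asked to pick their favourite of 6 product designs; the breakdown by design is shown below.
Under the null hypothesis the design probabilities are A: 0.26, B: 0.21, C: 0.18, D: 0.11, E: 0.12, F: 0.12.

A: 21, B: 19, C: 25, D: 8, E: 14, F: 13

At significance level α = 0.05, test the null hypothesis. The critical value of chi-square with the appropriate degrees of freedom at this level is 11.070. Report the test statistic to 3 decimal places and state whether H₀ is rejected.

5.109; do not reject

Expected counts E_i = n·p_i: 100×0.26 = 26, 100×0.21 = 21, 100×0.18 = 18, 100×0.11 = 11, 100×0.12 = 12, 100×0.12 = 12.
χ² = (21−26)²/26 + (19−21)²/21 + (25−18)²/18 + (8−11)²/11 + (14−12)²/12 + (13−12)²/12
   = 0.9615 + 0.1905 + 2.7222 + 0.8182 + 0.3333 + 0.0833
Sum = 5.109
df = 5. Since 5.109 < 11.070, we do not reject H₀.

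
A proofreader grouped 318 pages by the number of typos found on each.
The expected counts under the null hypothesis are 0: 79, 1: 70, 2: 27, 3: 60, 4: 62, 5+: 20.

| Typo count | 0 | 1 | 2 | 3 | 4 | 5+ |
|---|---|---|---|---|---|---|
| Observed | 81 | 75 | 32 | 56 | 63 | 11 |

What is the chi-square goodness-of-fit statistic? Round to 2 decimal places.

5.67

χ² = (81−79)²/79 + (75−70)²/70 + (32−27)²/27 + (56−60)²/60 + (63−62)²/62 + (11−20)²/20
   = 0.051 + 0.357 + 0.926 + 0.267 + 0.016 + 4.050
Sum = 5.67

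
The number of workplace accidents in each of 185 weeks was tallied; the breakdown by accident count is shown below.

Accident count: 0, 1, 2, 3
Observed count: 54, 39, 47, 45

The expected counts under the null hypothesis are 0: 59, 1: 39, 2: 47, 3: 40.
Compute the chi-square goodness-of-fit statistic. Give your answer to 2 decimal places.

χ² = (54−59)²/59 + (39−39)²/39 + (47−47)²/47 + (45−40)²/40
   = 0.424 + 0.000 + 0.000 + 0.625
Sum = 1.05

1.05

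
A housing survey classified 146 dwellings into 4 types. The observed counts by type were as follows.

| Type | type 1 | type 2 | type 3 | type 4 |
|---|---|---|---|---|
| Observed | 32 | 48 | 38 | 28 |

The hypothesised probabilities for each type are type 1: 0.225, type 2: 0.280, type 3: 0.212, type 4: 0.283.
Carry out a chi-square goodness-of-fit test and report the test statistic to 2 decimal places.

7.16

Expected counts E_i = n·p_i: 146×0.225 = 32.85, 146×0.280 = 40.88, 146×0.212 = 30.952, 146×0.283 = 41.318.
χ² = (32−32.85)²/32.85 + (48−40.88)²/40.88 + (38−30.952)²/30.952 + (28−41.318)²/41.318
   = 0.022 + 1.240 + 1.605 + 4.293
Sum = 7.16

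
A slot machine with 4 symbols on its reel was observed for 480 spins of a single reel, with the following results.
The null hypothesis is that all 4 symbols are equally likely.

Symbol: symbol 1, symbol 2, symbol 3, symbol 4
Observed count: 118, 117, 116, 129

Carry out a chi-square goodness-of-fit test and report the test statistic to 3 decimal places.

Expected count for each of the 4 categories: 480/4 = 120.
symbol 1: (118 − 120)²/120 = 4/120 = 0.0333
symbol 2: (117 − 120)²/120 = 9/120 = 0.0750
symbol 3: (116 − 120)²/120 = 16/120 = 0.1333
symbol 4: (129 − 120)²/120 = 81/120 = 0.6750
Sum = 0.917

0.917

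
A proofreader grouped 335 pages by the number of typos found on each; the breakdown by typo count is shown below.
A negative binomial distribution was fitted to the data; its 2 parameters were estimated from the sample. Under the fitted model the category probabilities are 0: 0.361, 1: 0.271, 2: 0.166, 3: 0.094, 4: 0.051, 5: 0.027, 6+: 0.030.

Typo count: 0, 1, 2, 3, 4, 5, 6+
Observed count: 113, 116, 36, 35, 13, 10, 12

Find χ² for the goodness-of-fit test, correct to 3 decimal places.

Expected counts E_i = n·p_i: 335×0.361 = 120.935, 335×0.271 = 90.785, 335×0.166 = 55.61, 335×0.094 = 31.49, 335×0.051 = 17.085, 335×0.027 = 9.045, 335×0.030 = 10.05.
0: (113 − 120.935)²/120.935 = 62.964225/120.935 = 0.5206
1: (116 − 90.785)²/90.785 = 635.796225/90.785 = 7.0033
2: (36 − 55.61)²/55.61 = 384.5521/55.61 = 6.9152
3: (35 − 31.49)²/31.49 = 12.3201/31.49 = 0.3912
4: (13 − 17.085)²/17.085 = 16.687225/17.085 = 0.9767
5: (10 − 9.045)²/9.045 = 0.912025/9.045 = 0.1008
6+: (12 − 10.05)²/10.05 = 3.8025/10.05 = 0.3784
Sum = 16.286

16.286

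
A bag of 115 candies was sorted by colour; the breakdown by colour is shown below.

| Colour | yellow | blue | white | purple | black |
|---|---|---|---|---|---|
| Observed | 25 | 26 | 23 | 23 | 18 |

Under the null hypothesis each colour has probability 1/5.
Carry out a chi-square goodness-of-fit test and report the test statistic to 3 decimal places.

1.652

Expected count for each of the 5 categories: 115/5 = 23.
χ² = (25−23)²/23 + (26−23)²/23 + (23−23)²/23 + (23−23)²/23 + (18−23)²/23
   = 0.1739 + 0.3913 + 0.0000 + 0.0000 + 1.0870
Sum = 1.652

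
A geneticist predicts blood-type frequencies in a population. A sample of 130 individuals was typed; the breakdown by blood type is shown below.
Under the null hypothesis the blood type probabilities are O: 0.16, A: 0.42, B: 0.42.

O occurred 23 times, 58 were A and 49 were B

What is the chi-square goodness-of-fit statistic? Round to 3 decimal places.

Expected counts E_i = n·p_i: 130×0.16 = 20.8, 130×0.42 = 54.6, 130×0.42 = 54.6.
cat         O        E   (O−E)²/E
O          23     20.8     0.2327
A          58     54.6     0.2117
B          49     54.6     0.5744
Sum = 1.019

1.019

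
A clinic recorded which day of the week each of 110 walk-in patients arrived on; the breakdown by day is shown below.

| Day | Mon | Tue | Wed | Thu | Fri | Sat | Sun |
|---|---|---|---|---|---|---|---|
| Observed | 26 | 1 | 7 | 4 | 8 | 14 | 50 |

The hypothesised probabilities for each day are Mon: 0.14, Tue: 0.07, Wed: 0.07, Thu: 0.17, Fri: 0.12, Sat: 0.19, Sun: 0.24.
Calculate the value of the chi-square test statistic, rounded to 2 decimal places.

Expected counts E_i = n·p_i: 110×0.14 = 15.4, 110×0.07 = 7.7, 110×0.07 = 7.7, 110×0.17 = 18.7, 110×0.12 = 13.2, 110×0.19 = 20.9, 110×0.24 = 26.4.
Mon: (26 − 15.4)²/15.4 = 112.36/15.4 = 7.296
Tue: (1 − 7.7)²/7.7 = 44.89/7.7 = 5.830
Wed: (7 − 7.7)²/7.7 = 0.49/7.7 = 0.064
Thu: (4 − 18.7)²/18.7 = 216.09/18.7 = 11.556
Fri: (8 − 13.2)²/13.2 = 27.04/13.2 = 2.048
Sat: (14 − 20.9)²/20.9 = 47.61/20.9 = 2.278
Sun: (50 − 26.4)²/26.4 = 556.96/26.4 = 21.097
Sum = 50.17

50.17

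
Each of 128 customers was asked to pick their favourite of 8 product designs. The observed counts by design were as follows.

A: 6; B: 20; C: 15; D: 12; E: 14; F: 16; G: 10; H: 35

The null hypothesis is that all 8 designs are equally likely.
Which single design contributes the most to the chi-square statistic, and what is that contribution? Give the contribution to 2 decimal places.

Expected count for each of the 8 categories: 128/8 = 16.
χ² = (6−16)²/16 + (20−16)²/16 + (15−16)²/16 + (12−16)²/16 + (14−16)²/16 + (16−16)²/16 + (10−16)²/16 + (35−16)²/16
   = 6.250 + 1.000 + 0.063 + 1.000 + 0.250 + 0.000 + 2.250 + 22.563
The largest term is for H: 22.56.

H, 22.56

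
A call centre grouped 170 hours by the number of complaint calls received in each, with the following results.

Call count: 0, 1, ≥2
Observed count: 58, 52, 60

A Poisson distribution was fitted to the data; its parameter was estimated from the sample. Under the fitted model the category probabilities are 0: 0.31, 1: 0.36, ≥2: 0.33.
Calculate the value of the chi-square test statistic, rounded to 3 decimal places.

2.187

Expected counts E_i = n·p_i: 170×0.31 = 52.7, 170×0.36 = 61.2, 170×0.33 = 56.1.
cat         O        E   (O−E)²/E
0          58     52.7     0.5330
1          52     61.2     1.3830
≥2         60     56.1     0.2711
Sum = 2.187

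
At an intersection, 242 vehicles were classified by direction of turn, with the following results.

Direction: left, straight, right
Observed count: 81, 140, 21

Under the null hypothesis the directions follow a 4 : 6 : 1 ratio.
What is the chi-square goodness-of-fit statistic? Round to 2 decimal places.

1.09

Ratio total = 11. Expected counts: 242×4/11 = 88, 242×6/11 = 132, 242×1/11 = 22.
left: (81 − 88)²/88 = 49/88 = 0.557
straight: (140 − 132)²/132 = 64/132 = 0.485
right: (21 − 22)²/22 = 1/22 = 0.045
Sum = 1.09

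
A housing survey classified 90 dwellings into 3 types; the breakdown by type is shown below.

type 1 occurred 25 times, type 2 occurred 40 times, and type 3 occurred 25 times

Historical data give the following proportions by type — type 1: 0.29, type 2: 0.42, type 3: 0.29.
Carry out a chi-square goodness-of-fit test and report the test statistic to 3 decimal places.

Expected counts E_i = n·p_i: 90×0.29 = 26.1, 90×0.42 = 37.8, 90×0.29 = 26.1.
χ² = (25−26.1)²/26.1 + (40−37.8)²/37.8 + (25−26.1)²/26.1
   = 0.0464 + 0.1280 + 0.0464
Sum = 0.221

0.221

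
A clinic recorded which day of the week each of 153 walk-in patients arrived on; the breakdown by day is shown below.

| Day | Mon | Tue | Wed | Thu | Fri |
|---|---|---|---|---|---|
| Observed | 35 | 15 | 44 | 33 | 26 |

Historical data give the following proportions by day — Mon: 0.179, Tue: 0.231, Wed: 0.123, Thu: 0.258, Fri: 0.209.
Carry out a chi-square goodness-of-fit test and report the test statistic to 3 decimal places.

49.698

Expected counts E_i = n·p_i: 153×0.179 = 27.387, 153×0.231 = 35.343, 153×0.123 = 18.819, 153×0.258 = 39.474, 153×0.209 = 31.977.
cat         O        E   (O−E)²/E
Mon        35   27.387     2.1163
Tue        15   35.343    11.7092
Wed        44   18.819    33.6938
Thu        33   39.474     1.0618
Fri        26   31.977     1.1172
Sum = 49.698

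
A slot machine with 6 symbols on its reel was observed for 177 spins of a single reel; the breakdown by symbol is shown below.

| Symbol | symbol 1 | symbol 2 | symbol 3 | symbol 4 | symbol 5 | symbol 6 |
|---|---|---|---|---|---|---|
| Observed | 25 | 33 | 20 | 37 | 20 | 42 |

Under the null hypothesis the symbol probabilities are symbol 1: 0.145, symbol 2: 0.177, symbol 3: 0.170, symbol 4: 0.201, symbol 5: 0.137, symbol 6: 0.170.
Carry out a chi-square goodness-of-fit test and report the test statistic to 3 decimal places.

9.005

Expected counts E_i = n·p_i: 177×0.145 = 25.665, 177×0.177 = 31.329, 177×0.170 = 30.09, 177×0.201 = 35.577, 177×0.137 = 24.249, 177×0.170 = 30.09.
cat           O        E   (O−E)²/E
symbol 1     25   25.665     0.0172
symbol 2     33   31.329     0.0891
symbol 3     20    30.09     3.3835
symbol 4     37   35.577     0.0569
symbol 5     20   24.249     0.7445
symbol 6     42    30.09     4.7141
Sum = 9.005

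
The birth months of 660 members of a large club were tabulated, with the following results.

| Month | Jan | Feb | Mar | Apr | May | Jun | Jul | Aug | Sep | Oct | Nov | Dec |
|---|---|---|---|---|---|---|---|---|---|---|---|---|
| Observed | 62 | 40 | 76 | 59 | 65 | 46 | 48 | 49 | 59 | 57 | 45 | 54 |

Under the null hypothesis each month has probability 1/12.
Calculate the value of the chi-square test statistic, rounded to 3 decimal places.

Expected count for each of the 12 categories: 660/12 = 55.
cat         O        E   (O−E)²/E
Jan        62       55     0.8909
Feb        40       55     4.0909
Mar        76       55     8.0182
Apr        59       55     0.2909
May        65       55     1.8182
Jun        46       55     1.4727
Jul        48       55     0.8909
Aug        49       55     0.6545
Sep        59       55     0.2909
Oct        57       55     0.0727
Nov        45       55     1.8182
Dec        54       55     0.0182
Sum = 20.327

20.327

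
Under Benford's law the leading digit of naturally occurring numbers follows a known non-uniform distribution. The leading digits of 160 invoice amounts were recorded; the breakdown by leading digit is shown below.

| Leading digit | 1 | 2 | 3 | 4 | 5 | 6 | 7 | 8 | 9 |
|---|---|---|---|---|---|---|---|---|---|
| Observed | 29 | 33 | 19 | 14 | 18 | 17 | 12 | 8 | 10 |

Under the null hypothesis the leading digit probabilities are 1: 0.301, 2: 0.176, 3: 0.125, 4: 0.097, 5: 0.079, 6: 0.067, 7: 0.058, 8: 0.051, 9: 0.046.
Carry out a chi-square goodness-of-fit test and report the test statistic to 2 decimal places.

Expected counts E_i = n·p_i: 160×0.301 = 48.16, 160×0.176 = 28.16, 160×0.125 = 20, 160×0.097 = 15.52, 160×0.079 = 12.64, 160×0.067 = 10.72, 160×0.058 = 9.28, 160×0.051 = 8.16, 160×0.046 = 7.36.
1: (29 − 48.16)²/48.16 = 367.1056/48.16 = 7.623
2: (33 − 28.16)²/28.16 = 23.4256/28.16 = 0.832
3: (19 − 20)²/20 = 1/20 = 0.050
4: (14 − 15.52)²/15.52 = 2.3104/15.52 = 0.149
5: (18 − 12.64)²/12.64 = 28.7296/12.64 = 2.273
6: (17 − 10.72)²/10.72 = 39.4384/10.72 = 3.679
7: (12 − 9.28)²/9.28 = 7.3984/9.28 = 0.797
8: (8 − 8.16)²/8.16 = 0.0256/8.16 = 0.003
9: (10 − 7.36)²/7.36 = 6.9696/7.36 = 0.947
Sum = 16.35

16.35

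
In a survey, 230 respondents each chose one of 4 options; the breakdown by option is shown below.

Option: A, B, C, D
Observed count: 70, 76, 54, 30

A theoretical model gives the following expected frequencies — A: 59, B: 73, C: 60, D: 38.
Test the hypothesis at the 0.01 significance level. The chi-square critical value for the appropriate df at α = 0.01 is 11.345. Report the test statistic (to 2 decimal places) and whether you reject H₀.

4.46; do not reject

χ² = (70−59)²/59 + (76−73)²/73 + (54−60)²/60 + (30−38)²/38
   = 2.051 + 0.123 + 0.600 + 1.684
Sum = 4.46
df = 3. Since 4.46 < 11.345, we do not reject H₀.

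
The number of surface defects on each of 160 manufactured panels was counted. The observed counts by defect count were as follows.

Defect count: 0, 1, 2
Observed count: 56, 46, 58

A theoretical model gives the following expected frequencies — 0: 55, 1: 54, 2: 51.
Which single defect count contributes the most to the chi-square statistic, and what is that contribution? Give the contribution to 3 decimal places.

1, 1.185

χ² = (56−55)²/55 + (46−54)²/54 + (58−51)²/51
   = 0.0182 + 1.1852 + 0.9608
The largest term is for 1: 1.185.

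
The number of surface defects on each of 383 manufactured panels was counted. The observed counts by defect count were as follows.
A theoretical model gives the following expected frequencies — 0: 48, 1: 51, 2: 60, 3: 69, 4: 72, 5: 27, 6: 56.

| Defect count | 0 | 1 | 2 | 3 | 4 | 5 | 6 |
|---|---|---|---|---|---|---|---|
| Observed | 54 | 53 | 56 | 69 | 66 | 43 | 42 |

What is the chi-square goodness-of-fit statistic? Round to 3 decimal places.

14.577

χ² = (54−48)²/48 + (53−51)²/51 + (56−60)²/60 + (69−69)²/69 + (66−72)²/72 + (43−27)²/27 + (42−56)²/56
   = 0.7500 + 0.0784 + 0.2667 + 0.0000 + 0.5000 + 9.4815 + 3.5000
Sum = 14.577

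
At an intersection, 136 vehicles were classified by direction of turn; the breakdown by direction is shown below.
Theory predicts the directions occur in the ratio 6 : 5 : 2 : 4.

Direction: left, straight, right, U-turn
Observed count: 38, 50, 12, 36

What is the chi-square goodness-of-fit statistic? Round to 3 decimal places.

6.083

Ratio total = 17. Expected counts: 136×6/17 = 48, 136×5/17 = 40, 136×2/17 = 16, 136×4/17 = 32.
χ² = (38−48)²/48 + (50−40)²/40 + (12−16)²/16 + (36−32)²/32
   = 2.0833 + 2.5000 + 1.0000 + 0.5000
Sum = 6.083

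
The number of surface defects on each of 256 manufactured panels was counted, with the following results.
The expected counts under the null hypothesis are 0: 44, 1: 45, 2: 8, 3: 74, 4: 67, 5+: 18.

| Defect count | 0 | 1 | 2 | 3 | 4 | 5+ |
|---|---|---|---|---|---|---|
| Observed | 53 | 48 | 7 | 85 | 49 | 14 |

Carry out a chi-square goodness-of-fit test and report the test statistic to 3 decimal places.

χ² = (53−44)²/44 + (48−45)²/45 + (7−8)²/8 + (85−74)²/74 + (49−67)²/67 + (14−18)²/18
   = 1.8409 + 0.2000 + 0.1250 + 1.6351 + 4.8358 + 0.8889
Sum = 9.526

9.526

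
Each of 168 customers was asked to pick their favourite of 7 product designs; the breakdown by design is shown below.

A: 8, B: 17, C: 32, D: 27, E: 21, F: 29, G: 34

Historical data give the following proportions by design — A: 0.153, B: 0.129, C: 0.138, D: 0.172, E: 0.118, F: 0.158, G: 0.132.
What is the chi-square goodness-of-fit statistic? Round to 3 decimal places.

Expected counts E_i = n·p_i: 168×0.153 = 25.704, 168×0.129 = 21.672, 168×0.138 = 23.184, 168×0.172 = 28.896, 168×0.118 = 19.824, 168×0.158 = 26.544, 168×0.132 = 22.176.
cat         O        E   (O−E)²/E
A           8   25.704    12.1939
B          17   21.672     1.0072
C          32   23.184     3.3524
D          27   28.896     0.1244
E          21   19.824     0.0698
F          29   26.544     0.2272
G          34   22.176     6.3044
Sum = 23.279

23.279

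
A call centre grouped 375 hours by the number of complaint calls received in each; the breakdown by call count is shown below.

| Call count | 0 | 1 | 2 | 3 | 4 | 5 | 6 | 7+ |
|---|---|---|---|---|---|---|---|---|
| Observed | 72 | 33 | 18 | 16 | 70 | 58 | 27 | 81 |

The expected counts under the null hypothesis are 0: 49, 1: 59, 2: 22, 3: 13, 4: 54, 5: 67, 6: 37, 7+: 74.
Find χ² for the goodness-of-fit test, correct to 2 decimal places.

32.99

cat         O        E   (O−E)²/E
0          72       49     10.796
1          33       59     11.458
2          18       22      0.727
3          16       13      0.692
4          70       54      4.741
5          58       67      1.209
6          27       37      2.703
7+         81       74      0.662
Sum = 32.99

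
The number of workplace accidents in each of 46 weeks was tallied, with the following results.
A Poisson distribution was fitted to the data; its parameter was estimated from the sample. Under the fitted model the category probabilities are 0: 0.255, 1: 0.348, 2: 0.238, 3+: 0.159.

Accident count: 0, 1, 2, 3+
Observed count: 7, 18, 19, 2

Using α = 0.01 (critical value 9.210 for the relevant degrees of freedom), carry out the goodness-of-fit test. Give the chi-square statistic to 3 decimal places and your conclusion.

11.938; reject

Expected counts E_i = n·p_i: 46×0.255 = 11.73, 46×0.348 = 16.008, 46×0.238 = 10.948, 46×0.159 = 7.314.
χ² = (7−11.73)²/11.73 + (18−16.008)²/16.008 + (19−10.948)²/10.948 + (2−7.314)²/7.314
   = 1.9073 + 0.2479 + 5.9221 + 3.8609
Sum = 11.938
df = 2. Since 11.938 > 9.210, we reject H₀.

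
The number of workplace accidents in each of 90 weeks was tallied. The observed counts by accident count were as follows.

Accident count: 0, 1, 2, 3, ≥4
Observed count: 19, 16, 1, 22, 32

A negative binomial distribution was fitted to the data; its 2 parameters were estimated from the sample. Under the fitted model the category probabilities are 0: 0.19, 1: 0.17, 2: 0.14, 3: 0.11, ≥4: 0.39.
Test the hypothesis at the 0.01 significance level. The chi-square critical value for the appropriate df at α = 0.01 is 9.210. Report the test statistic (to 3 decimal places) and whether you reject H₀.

Expected counts E_i = n·p_i: 90×0.19 = 17.1, 90×0.17 = 15.3, 90×0.14 = 12.6, 90×0.11 = 9.9, 90×0.39 = 35.1.
cat         O        E   (O−E)²/E
0          19     17.1     0.2111
1          16     15.3     0.0320
2           1     12.6    10.6794
3          22      9.9    14.7889
≥4         32     35.1     0.2738
Sum = 25.985
df = 2. Since 25.985 > 9.210, we reject H₀.

25.985; reject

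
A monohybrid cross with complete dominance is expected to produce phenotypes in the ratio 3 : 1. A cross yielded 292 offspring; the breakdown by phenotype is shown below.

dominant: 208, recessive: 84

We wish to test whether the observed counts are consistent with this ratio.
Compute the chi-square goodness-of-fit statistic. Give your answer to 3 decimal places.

Ratio total = 4. Expected counts: 292×3/4 = 219, 292×1/4 = 73.
χ² = (208−219)²/219 + (84−73)²/73
   = 0.5525 + 1.6575
Sum = 2.210

2.210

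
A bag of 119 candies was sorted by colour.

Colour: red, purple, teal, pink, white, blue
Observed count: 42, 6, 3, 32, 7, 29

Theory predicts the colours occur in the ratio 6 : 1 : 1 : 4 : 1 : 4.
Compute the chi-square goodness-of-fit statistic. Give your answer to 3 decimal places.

Ratio total = 17. Expected counts: 119×6/17 = 42, 119×1/17 = 7, 119×1/17 = 7, 119×4/17 = 28, 119×1/17 = 7, 119×4/17 = 28.
cat         O        E   (O−E)²/E
red        42       42     0.0000
purple      6        7     0.1429
teal        3        7     2.2857
pink       32       28     0.5714
white       7        7     0.0000
blue       29       28     0.0357
Sum = 3.036

3.036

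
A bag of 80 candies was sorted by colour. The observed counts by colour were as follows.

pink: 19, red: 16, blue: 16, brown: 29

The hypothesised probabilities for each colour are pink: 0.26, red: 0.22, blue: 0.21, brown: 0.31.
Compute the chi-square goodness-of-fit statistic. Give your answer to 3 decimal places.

1.051

Expected counts E_i = n·p_i: 80×0.26 = 20.8, 80×0.22 = 17.6, 80×0.21 = 16.8, 80×0.31 = 24.8.
pink: (19 − 20.8)²/20.8 = 3.24/20.8 = 0.1558
red: (16 − 17.6)²/17.6 = 2.56/17.6 = 0.1455
blue: (16 − 16.8)²/16.8 = 0.64/16.8 = 0.0381
brown: (29 − 24.8)²/24.8 = 17.64/24.8 = 0.7113
Sum = 1.051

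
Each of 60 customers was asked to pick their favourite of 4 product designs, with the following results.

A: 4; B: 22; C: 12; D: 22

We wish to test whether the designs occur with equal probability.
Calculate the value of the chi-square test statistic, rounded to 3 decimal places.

Under H₀ each category has probability 1/4, so each expected count is 60/4 = 15.
χ² = (4−15)²/15 + (22−15)²/15 + (12−15)²/15 + (22−15)²/15
   = 8.0667 + 3.2667 + 0.6000 + 3.2667
Sum = 15.200

15.200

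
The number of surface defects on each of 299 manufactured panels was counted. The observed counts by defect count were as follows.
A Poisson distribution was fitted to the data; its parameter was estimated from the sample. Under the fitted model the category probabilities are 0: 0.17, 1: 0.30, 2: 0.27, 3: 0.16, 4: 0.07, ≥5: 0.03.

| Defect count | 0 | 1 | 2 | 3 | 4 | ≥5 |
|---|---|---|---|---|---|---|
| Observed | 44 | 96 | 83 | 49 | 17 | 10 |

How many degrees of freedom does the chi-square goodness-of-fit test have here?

4

There are k = 6 categories and 1 parameter estimated from the data, so df = 6 − 1 − 1 = 4.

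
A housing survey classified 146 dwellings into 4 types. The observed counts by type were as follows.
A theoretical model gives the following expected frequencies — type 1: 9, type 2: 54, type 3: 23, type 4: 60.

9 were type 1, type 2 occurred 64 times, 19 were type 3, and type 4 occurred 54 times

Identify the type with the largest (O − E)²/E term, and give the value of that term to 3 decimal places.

χ² = (9−9)²/9 + (64−54)²/54 + (19−23)²/23 + (54−60)²/60
   = 0.0000 + 1.8519 + 0.6957 + 0.6000
The largest term is for type 2: 1.852.

type 2, 1.852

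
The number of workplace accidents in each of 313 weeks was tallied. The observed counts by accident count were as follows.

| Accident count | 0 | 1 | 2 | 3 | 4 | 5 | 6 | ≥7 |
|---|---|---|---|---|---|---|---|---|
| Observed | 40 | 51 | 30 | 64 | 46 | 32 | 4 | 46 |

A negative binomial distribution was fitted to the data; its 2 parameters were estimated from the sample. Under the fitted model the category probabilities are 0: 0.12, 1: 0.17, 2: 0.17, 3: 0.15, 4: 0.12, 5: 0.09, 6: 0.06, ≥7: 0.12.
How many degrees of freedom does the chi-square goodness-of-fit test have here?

5

There are k = 8 categories and 2 parameters estimated from the data, so df = 8 − 1 − 2 = 5.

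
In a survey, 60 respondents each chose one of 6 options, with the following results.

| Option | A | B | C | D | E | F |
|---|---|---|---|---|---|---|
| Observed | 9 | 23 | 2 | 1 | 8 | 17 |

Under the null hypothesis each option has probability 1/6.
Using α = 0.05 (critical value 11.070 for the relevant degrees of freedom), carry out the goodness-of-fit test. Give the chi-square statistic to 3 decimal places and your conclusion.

36.800; reject

Expected count for each of the 6 categories: 60/6 = 10.
χ² = (9−10)²/10 + (23−10)²/10 + (2−10)²/10 + (1−10)²/10 + (8−10)²/10 + (17−10)²/10
   = 0.1000 + 16.9000 + 6.4000 + 8.1000 + 0.4000 + 4.9000
Sum = 36.800
df = 5. Since 36.800 > 11.070, we reject H₀.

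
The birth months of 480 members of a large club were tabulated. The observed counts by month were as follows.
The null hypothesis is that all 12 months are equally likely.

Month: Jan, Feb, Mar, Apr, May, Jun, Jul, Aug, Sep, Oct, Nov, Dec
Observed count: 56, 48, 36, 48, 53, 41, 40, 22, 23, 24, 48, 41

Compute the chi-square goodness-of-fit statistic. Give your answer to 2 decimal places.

37.60

Under H₀ each category has probability 1/12, so each expected count is 480/12 = 40.
cat         O        E   (O−E)²/E
Jan        56       40      6.400
Feb        48       40      1.600
Mar        36       40      0.400
Apr        48       40      1.600
May        53       40      4.225
Jun        41       40      0.025
Jul        40       40      0.000
Aug        22       40      8.100
Sep        23       40      7.225
Oct        24       40      6.400
Nov        48       40      1.600
Dec        41       40      0.025
Sum = 37.60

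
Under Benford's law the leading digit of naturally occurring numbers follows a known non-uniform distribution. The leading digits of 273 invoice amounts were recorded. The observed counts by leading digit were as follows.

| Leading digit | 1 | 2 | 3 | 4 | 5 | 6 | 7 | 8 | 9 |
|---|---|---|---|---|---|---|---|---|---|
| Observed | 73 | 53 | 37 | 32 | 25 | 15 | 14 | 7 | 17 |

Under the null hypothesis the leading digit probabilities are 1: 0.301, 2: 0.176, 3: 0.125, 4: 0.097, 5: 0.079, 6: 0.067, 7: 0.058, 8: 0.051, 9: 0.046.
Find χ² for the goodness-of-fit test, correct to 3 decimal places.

Expected counts E_i = n·p_i: 273×0.301 = 82.173, 273×0.176 = 48.048, 273×0.125 = 34.125, 273×0.097 = 26.481, 273×0.079 = 21.567, 273×0.067 = 18.291, 273×0.058 = 15.834, 273×0.051 = 13.923, 273×0.046 = 12.558.
χ² = (73−82.173)²/82.173 + (53−48.048)²/48.048 + (37−34.125)²/34.125 + (32−26.481)²/26.481 + (25−21.567)²/21.567 + (15−18.291)²/18.291 + (14−15.834)²/15.834 + (7−13.923)²/13.923 + (17−12.558)²/12.558
   = 1.0240 + 0.5104 + 0.2422 + 1.1502 + 0.5465 + 0.5921 + 0.2124 + 3.4424 + 1.5712
Sum = 9.291

9.291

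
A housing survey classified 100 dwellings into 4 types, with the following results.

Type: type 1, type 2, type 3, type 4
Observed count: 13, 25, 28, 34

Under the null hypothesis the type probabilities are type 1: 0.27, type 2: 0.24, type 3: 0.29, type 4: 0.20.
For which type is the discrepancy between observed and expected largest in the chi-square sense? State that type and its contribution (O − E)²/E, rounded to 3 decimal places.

type 4, 9.800

Expected counts E_i = n·p_i: 100×0.27 = 27, 100×0.24 = 24, 100×0.29 = 29, 100×0.20 = 20.
cat         O        E   (O−E)²/E
type 1     13       27     7.2593
type 2     25       24     0.0417
type 3     28       29     0.0345
type 4     34       20     9.8000
The largest term is for type 4: 9.800.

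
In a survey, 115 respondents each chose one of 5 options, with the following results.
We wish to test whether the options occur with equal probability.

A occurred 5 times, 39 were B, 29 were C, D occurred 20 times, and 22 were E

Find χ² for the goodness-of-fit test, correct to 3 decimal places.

Under H₀ each category has probability 1/5, so each expected count is 115/5 = 23.
χ² = (5−23)²/23 + (39−23)²/23 + (29−23)²/23 + (20−23)²/23 + (22−23)²/23
   = 14.0870 + 11.1304 + 1.5652 + 0.3913 + 0.0435
Sum = 27.217

27.217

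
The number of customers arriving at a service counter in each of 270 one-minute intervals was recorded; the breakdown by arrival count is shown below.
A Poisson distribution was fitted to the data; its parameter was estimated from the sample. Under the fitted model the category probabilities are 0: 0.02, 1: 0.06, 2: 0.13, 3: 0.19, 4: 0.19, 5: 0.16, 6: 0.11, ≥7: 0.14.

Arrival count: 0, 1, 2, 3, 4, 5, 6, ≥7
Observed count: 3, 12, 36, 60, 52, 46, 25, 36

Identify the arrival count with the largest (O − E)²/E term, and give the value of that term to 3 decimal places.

Expected counts E_i = n·p_i: 270×0.02 = 5.4, 270×0.06 = 16.2, 270×0.13 = 35.1, 270×0.19 = 51.3, 270×0.19 = 51.3, 270×0.16 = 43.2, 270×0.11 = 29.7, 270×0.14 = 37.8.
cat         O        E   (O−E)²/E
0           3      5.4     1.0667
1          12     16.2     1.0889
2          36     35.1     0.0231
3          60     51.3     1.4754
4          52     51.3     0.0096
5          46     43.2     0.1815
6          25     29.7     0.7438
≥7         36     37.8     0.0857
The largest term is for 3: 1.475.

3, 1.475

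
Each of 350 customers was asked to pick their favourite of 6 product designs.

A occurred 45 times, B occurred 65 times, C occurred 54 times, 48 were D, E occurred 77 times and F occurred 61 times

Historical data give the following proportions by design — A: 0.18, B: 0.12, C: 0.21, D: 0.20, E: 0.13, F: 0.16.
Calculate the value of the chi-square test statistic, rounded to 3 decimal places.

Expected counts E_i = n·p_i: 350×0.18 = 63, 350×0.12 = 42, 350×0.21 = 73.5, 350×0.20 = 70, 350×0.13 = 45.5, 350×0.16 = 56.
cat         O        E   (O−E)²/E
A          45       63     5.1429
B          65       42    12.5952
C          54     73.5     5.1735
D          48       70     6.9143
E          77     45.5    21.8077
F          61       56     0.4464
Sum = 52.080

52.080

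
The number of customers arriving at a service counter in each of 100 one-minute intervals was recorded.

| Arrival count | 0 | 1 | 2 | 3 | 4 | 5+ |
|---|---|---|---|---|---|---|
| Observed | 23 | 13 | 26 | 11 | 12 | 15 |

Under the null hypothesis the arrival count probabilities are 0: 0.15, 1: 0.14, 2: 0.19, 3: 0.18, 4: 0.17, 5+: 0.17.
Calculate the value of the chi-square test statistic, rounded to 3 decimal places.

11.345

Expected counts E_i = n·p_i: 100×0.15 = 15, 100×0.14 = 14, 100×0.19 = 19, 100×0.18 = 18, 100×0.17 = 17, 100×0.17 = 17.
χ² = (23−15)²/15 + (13−14)²/14 + (26−19)²/19 + (11−18)²/18 + (12−17)²/17 + (15−17)²/17
   = 4.2667 + 0.0714 + 2.5789 + 2.7222 + 1.4706 + 0.2353
Sum = 11.345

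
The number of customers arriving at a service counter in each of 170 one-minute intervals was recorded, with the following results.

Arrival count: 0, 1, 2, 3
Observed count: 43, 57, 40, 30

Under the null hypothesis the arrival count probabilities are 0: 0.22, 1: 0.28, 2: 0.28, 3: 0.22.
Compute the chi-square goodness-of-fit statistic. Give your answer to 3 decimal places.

5.372

Expected counts E_i = n·p_i: 170×0.22 = 37.4, 170×0.28 = 47.6, 170×0.28 = 47.6, 170×0.22 = 37.4.
χ² = (43−37.4)²/37.4 + (57−47.6)²/47.6 + (40−47.6)²/47.6 + (30−37.4)²/37.4
   = 0.8385 + 1.8563 + 1.2134 + 1.4642
Sum = 5.372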